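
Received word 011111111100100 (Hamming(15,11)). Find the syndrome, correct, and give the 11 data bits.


Syndrome = 7: error at position 7

Data: 11101100100 (corrected bit 7)


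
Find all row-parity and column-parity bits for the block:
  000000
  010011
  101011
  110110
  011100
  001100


Row parities: 010010
Column parities: 011110

Row P: 010010, Col P: 011110, Corner: 0


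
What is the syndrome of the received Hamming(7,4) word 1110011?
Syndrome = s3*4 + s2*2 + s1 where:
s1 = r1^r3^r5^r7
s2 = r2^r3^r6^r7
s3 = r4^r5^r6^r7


s1=1, s2=0, s3=0

Syndrome = 1 (error at position 1)


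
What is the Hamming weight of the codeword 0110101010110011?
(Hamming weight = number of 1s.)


Counting 1s in 0110101010110011

9


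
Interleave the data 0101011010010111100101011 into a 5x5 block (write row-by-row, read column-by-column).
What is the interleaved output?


Matrix:
  01010
  11010
  01011
  11001
  01011
Read columns: 0101011111000001110100111

0101011111000001110100111


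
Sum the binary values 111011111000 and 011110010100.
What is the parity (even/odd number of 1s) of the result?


111011111000 = 3832
011110010100 = 1940
Sum = 5772 = 1011010001100
1s count = 6

even parity (6 ones in 1011010001100)


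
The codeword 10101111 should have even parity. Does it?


Number of 1s: 6

Yes, parity is correct (6 ones)


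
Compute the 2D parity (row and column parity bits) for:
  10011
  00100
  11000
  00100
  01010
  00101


Row parities: 110100
Column parities: 00100

Row P: 110100, Col P: 00100, Corner: 1


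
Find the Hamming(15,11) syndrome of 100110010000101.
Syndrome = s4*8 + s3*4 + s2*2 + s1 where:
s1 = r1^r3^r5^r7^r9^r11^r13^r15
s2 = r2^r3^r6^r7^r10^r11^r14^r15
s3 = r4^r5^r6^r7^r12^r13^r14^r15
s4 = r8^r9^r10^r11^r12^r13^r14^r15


s1=0, s2=1, s3=0, s4=1

Syndrome = 10 (error at position 10)


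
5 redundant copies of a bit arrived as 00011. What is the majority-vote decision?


Ones: 2 out of 5
Threshold: 3

0 (2/5 voted 1)


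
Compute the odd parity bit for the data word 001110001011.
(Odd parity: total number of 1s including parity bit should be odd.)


Number of 1s in data: 6
Parity bit: 1

1


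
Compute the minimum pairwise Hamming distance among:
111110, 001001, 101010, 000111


Comparing all pairs, minimum distance: 2
Can detect 1 errors, correct 0 errors

2


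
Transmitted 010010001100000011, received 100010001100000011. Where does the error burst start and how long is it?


XOR: 110000000000000000

Burst at position 0, length 2


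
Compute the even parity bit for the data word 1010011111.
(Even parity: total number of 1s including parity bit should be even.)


Number of 1s in data: 7
Parity bit: 1

1


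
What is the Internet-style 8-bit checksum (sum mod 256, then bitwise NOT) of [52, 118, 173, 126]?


Sum = 469 mod 256 = 213
Complement = 42

42


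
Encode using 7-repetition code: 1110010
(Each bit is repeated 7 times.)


Each bit -> 7 copies

1111111111111111111110000000000000011111110000000


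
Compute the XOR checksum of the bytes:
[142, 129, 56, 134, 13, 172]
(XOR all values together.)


XOR chain: 142 ^ 129 ^ 56 ^ 134 ^ 13 ^ 172 = 16

16


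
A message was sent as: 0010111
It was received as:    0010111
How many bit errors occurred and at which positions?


XOR: 0000000

0 errors (received matches sent)


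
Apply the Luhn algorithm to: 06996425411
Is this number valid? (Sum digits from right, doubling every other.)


Luhn sum = 45
45 mod 10 = 5

Invalid (Luhn sum mod 10 = 5)


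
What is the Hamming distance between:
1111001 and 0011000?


XOR: 1100001
Count of 1s: 3

3


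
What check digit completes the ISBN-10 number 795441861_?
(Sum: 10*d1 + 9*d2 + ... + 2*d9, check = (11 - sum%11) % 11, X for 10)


Weighted sum: 300
300 mod 11 = 3

Check digit: 8


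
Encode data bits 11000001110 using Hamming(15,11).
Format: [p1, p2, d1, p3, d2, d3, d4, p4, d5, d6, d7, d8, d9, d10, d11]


Parity bits: p1=1, p2=0, p3=0, p4=1

101010010001110


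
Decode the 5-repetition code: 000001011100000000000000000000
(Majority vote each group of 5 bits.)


Groups: 00000, 10111, 00000, 00000, 00000, 00000
Majority votes: 010000

010000


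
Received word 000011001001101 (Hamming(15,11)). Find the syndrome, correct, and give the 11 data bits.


Syndrome = 4: error at position 4

Data: 01101001101 (corrected bit 4)


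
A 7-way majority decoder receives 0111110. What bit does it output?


Ones: 5 out of 7
Threshold: 4

1 (5/7 voted 1)


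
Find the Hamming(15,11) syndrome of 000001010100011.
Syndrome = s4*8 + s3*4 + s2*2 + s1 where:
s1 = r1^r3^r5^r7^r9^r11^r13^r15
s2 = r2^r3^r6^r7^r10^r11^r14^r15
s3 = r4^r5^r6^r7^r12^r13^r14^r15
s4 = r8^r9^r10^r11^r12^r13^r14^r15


s1=1, s2=0, s3=1, s4=0

Syndrome = 5 (error at position 5)


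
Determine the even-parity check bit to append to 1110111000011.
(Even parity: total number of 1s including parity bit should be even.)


Number of 1s in data: 8
Parity bit: 0

0


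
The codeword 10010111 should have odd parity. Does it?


Number of 1s: 5

Yes, parity is correct (5 ones)


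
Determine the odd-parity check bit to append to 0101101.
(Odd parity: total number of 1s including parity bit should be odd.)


Number of 1s in data: 4
Parity bit: 1

1


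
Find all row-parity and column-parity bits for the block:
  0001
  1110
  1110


Row parities: 111
Column parities: 0001

Row P: 111, Col P: 0001, Corner: 1


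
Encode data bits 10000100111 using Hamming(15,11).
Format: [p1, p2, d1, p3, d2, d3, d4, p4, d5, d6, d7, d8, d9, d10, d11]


Parity bits: p1=1, p2=0, p3=1, p4=0

101100000100111


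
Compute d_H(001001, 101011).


XOR: 100010
Count of 1s: 2

2


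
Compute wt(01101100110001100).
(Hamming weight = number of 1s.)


Counting 1s in 01101100110001100

8


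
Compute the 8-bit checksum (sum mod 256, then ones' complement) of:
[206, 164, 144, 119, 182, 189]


Sum = 1004 mod 256 = 236
Complement = 19

19


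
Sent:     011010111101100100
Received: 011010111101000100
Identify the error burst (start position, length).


XOR: 000000000000100000

Burst at position 12, length 1


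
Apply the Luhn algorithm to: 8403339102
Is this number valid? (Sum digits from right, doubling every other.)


Luhn sum = 35
35 mod 10 = 5

Invalid (Luhn sum mod 10 = 5)


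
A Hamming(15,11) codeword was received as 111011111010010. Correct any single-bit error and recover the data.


Syndrome = 0: no error detected

Data: 11111010010 (no errors)


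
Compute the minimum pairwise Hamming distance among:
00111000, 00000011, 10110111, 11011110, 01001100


Comparing all pairs, minimum distance: 3
Can detect 2 errors, correct 1 errors

3


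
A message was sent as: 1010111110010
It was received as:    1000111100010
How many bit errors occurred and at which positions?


XOR: 0010000010000

2 error(s) at position(s): 2, 8


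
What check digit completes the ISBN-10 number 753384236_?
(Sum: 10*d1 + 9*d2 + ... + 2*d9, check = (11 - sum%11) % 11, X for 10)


Weighted sum: 257
257 mod 11 = 4

Check digit: 7


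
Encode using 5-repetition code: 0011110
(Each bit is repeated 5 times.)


Each bit -> 5 copies

00000000001111111111111111111100000


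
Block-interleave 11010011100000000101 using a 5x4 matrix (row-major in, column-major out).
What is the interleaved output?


Matrix:
  1101
  0011
  1000
  0000
  0101
Read columns: 10100100010100011001

10100100010100011001


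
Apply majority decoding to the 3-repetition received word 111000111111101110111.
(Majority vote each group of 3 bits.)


Groups: 111, 000, 111, 111, 101, 110, 111
Majority votes: 1011111

1011111


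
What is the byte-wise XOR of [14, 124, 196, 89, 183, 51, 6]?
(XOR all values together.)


XOR chain: 14 ^ 124 ^ 196 ^ 89 ^ 183 ^ 51 ^ 6 = 109

109


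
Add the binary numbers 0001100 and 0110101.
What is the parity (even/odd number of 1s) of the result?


0001100 = 12
0110101 = 53
Sum = 65 = 1000001
1s count = 2

even parity (2 ones in 1000001)


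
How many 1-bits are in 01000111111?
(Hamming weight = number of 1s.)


Counting 1s in 01000111111

7


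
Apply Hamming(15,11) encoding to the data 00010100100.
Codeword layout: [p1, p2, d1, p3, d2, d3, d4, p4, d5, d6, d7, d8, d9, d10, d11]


Parity bits: p1=0, p2=0, p3=0, p4=0

000000100100100


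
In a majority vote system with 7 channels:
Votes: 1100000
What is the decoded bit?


Ones: 2 out of 7
Threshold: 4

0 (2/7 voted 1)


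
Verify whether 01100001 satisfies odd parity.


Number of 1s: 3

Yes, parity is correct (3 ones)


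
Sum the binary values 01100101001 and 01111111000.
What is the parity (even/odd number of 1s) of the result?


01100101001 = 809
01111111000 = 1016
Sum = 1825 = 11100100001
1s count = 5

odd parity (5 ones in 11100100001)


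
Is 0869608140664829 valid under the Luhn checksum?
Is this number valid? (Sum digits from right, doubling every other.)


Luhn sum = 77
77 mod 10 = 7

Invalid (Luhn sum mod 10 = 7)


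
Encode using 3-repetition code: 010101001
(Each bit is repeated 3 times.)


Each bit -> 3 copies

000111000111000111000000111


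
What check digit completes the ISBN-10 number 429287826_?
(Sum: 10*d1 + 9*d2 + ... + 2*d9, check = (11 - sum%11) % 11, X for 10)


Weighted sum: 277
277 mod 11 = 2

Check digit: 9


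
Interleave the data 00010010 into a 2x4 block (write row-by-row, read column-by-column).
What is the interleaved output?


Matrix:
  0001
  0010
Read columns: 00000110

00000110


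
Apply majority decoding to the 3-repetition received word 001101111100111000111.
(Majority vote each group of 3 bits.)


Groups: 001, 101, 111, 100, 111, 000, 111
Majority votes: 0110101

0110101


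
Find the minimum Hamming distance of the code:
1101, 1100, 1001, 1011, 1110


Comparing all pairs, minimum distance: 1
Can detect 0 errors, correct 0 errors

1


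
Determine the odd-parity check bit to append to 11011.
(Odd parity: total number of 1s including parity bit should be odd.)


Number of 1s in data: 4
Parity bit: 1

1


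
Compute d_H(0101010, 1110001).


XOR: 1011011
Count of 1s: 5

5


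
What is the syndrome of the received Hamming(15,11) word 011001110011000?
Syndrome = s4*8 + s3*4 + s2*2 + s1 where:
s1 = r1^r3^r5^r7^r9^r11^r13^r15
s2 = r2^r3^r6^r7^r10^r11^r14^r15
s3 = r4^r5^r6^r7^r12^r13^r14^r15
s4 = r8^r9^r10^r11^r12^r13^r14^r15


s1=1, s2=1, s3=1, s4=1

Syndrome = 15 (error at position 15)


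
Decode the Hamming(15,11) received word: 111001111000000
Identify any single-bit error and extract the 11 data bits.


Syndrome = 0: no error detected

Data: 10111000000 (no errors)


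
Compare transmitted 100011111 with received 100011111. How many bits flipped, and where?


XOR: 000000000

0 errors (received matches sent)


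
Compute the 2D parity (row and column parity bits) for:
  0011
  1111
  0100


Row parities: 001
Column parities: 1000

Row P: 001, Col P: 1000, Corner: 1


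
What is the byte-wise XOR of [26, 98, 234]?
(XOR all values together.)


XOR chain: 26 ^ 98 ^ 234 = 146

146


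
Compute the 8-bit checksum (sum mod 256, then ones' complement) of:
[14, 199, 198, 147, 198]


Sum = 756 mod 256 = 244
Complement = 11

11


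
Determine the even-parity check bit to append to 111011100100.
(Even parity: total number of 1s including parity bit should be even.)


Number of 1s in data: 7
Parity bit: 1

1


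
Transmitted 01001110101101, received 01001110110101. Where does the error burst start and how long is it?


XOR: 00000000011000

Burst at position 9, length 2


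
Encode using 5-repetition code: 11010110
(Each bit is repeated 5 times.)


Each bit -> 5 copies

1111111111000001111100000111111111100000


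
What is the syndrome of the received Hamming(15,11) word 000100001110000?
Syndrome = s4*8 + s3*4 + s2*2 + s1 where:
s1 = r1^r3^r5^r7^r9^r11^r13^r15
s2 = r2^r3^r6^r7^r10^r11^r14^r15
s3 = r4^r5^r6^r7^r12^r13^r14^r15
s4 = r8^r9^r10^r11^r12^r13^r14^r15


s1=0, s2=0, s3=1, s4=1

Syndrome = 12 (error at position 12)


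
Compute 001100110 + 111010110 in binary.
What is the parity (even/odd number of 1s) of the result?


001100110 = 102
111010110 = 470
Sum = 572 = 1000111100
1s count = 5

odd parity (5 ones in 1000111100)


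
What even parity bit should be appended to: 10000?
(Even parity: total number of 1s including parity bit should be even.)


Number of 1s in data: 1
Parity bit: 1

1


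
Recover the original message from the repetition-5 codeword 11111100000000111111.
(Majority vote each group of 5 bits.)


Groups: 11111, 10000, 00001, 11111
Majority votes: 1001

1001


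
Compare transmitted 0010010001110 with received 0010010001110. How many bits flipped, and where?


XOR: 0000000000000

0 errors (received matches sent)


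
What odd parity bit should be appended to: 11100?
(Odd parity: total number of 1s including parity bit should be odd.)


Number of 1s in data: 3
Parity bit: 0

0


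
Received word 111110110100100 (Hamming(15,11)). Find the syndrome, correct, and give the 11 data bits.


Syndrome = 9: error at position 9

Data: 11011100100 (corrected bit 9)


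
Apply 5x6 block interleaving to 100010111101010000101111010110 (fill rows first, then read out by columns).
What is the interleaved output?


Matrix:
  100010
  111101
  010000
  101111
  010110
Read columns: 110100110101010010111001101010

110100110101010010111001101010


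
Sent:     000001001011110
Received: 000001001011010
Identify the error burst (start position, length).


XOR: 000000000000100

Burst at position 12, length 1


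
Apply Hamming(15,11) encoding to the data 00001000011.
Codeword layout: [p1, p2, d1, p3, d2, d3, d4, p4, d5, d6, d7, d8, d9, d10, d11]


Parity bits: p1=0, p2=0, p3=0, p4=1

000000011000011


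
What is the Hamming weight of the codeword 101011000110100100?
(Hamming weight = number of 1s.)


Counting 1s in 101011000110100100

8


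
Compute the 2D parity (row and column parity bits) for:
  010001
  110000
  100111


Row parities: 000
Column parities: 000110

Row P: 000, Col P: 000110, Corner: 0


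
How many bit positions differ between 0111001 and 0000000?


XOR: 0111001
Count of 1s: 4

4


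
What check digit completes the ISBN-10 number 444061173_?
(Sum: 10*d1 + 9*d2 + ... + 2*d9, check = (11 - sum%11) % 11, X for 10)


Weighted sum: 180
180 mod 11 = 4

Check digit: 7


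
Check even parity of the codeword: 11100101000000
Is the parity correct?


Number of 1s: 5

No, parity error (5 ones)


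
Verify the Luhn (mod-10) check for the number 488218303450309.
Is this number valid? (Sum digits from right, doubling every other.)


Luhn sum = 62
62 mod 10 = 2

Invalid (Luhn sum mod 10 = 2)


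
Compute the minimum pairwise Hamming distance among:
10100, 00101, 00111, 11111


Comparing all pairs, minimum distance: 1
Can detect 0 errors, correct 0 errors

1


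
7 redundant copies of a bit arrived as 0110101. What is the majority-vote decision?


Ones: 4 out of 7
Threshold: 4

1 (4/7 voted 1)


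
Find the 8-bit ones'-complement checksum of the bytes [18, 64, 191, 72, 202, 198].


Sum = 745 mod 256 = 233
Complement = 22

22


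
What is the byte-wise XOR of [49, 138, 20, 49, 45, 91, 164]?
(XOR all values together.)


XOR chain: 49 ^ 138 ^ 20 ^ 49 ^ 45 ^ 91 ^ 164 = 76

76


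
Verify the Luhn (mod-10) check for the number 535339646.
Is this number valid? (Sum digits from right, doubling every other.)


Luhn sum = 54
54 mod 10 = 4

Invalid (Luhn sum mod 10 = 4)


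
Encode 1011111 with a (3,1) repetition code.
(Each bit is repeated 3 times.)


Each bit -> 3 copies

111000111111111111111


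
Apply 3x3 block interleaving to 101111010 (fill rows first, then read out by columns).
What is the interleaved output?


Matrix:
  101
  111
  010
Read columns: 110011110

110011110


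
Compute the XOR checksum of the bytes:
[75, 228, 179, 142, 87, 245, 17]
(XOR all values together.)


XOR chain: 75 ^ 228 ^ 179 ^ 142 ^ 87 ^ 245 ^ 17 = 33

33


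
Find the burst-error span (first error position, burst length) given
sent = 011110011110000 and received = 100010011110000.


XOR: 111100000000000

Burst at position 0, length 4


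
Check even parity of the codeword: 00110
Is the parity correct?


Number of 1s: 2

Yes, parity is correct (2 ones)


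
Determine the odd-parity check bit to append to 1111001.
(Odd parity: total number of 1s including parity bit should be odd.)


Number of 1s in data: 5
Parity bit: 0

0


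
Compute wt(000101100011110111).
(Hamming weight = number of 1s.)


Counting 1s in 000101100011110111

10


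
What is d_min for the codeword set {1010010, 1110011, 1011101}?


Comparing all pairs, minimum distance: 2
Can detect 1 errors, correct 0 errors

2


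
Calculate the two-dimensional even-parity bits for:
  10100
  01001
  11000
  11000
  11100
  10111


Row parities: 000010
Column parities: 10110

Row P: 000010, Col P: 10110, Corner: 1


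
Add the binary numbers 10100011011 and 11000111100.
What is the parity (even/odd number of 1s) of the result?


10100011011 = 1307
11000111100 = 1596
Sum = 2903 = 101101010111
1s count = 8

even parity (8 ones in 101101010111)


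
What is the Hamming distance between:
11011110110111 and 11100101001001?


XOR: 00111011111110
Count of 1s: 10

10


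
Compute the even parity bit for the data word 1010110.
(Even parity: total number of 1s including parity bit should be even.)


Number of 1s in data: 4
Parity bit: 0

0


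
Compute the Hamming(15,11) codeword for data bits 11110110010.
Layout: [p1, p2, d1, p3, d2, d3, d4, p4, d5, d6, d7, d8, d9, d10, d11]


Parity bits: p1=0, p2=0, p3=0, p4=1

001011110110010


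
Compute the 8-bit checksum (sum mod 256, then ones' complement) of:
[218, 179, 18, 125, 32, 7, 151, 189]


Sum = 919 mod 256 = 151
Complement = 104

104


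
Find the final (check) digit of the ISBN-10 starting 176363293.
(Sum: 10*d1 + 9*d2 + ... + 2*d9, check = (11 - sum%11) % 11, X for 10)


Weighted sum: 234
234 mod 11 = 3

Check digit: 8


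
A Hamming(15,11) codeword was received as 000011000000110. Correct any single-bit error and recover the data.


Syndrome = 0: no error detected

Data: 01100000110 (no errors)


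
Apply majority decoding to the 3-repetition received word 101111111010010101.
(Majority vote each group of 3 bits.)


Groups: 101, 111, 111, 010, 010, 101
Majority votes: 111001

111001


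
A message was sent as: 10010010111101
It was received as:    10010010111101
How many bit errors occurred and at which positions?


XOR: 00000000000000

0 errors (received matches sent)


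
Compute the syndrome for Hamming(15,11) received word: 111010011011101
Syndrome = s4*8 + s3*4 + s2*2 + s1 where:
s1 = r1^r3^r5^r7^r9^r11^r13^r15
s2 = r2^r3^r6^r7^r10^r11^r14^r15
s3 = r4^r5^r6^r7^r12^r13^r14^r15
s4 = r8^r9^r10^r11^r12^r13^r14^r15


s1=1, s2=0, s3=0, s4=0

Syndrome = 1 (error at position 1)


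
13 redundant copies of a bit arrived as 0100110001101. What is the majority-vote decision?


Ones: 6 out of 13
Threshold: 7

0 (6/13 voted 1)


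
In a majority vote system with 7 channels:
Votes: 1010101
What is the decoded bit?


Ones: 4 out of 7
Threshold: 4

1 (4/7 voted 1)


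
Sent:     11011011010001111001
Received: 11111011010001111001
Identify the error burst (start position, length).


XOR: 00100000000000000000

Burst at position 2, length 1


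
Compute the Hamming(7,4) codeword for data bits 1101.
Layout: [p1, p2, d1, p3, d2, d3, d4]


Parity bits: p1=1, p2=0, p3=0

1010101


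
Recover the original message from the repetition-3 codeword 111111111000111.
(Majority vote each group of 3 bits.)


Groups: 111, 111, 111, 000, 111
Majority votes: 11101

11101


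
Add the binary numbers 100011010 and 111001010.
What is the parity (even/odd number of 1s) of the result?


100011010 = 282
111001010 = 458
Sum = 740 = 1011100100
1s count = 5

odd parity (5 ones in 1011100100)


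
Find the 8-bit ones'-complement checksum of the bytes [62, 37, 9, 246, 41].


Sum = 395 mod 256 = 139
Complement = 116

116


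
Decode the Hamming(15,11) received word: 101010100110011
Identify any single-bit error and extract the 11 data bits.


Syndrome = 0: no error detected

Data: 11010110011 (no errors)


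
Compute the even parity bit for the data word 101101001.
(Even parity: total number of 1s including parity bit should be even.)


Number of 1s in data: 5
Parity bit: 1

1


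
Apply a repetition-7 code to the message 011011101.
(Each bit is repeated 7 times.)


Each bit -> 7 copies

000000011111111111111000000011111111111111111111100000001111111


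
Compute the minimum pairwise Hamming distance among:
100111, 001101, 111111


Comparing all pairs, minimum distance: 2
Can detect 1 errors, correct 0 errors

2


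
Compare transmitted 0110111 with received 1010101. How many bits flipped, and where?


XOR: 1100010

3 error(s) at position(s): 0, 1, 5


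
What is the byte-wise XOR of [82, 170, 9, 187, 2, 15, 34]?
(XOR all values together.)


XOR chain: 82 ^ 170 ^ 9 ^ 187 ^ 2 ^ 15 ^ 34 = 101

101


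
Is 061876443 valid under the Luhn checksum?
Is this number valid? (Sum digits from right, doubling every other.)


Luhn sum = 36
36 mod 10 = 6

Invalid (Luhn sum mod 10 = 6)


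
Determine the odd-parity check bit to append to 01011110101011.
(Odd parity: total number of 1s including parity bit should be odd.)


Number of 1s in data: 9
Parity bit: 0

0


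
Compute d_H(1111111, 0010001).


XOR: 1101110
Count of 1s: 5

5


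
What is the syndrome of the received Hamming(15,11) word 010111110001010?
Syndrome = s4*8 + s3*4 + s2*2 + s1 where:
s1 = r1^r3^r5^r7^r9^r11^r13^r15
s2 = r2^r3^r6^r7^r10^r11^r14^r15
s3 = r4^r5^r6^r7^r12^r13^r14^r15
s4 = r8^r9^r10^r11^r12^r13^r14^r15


s1=0, s2=0, s3=0, s4=1

Syndrome = 8 (error at position 8)


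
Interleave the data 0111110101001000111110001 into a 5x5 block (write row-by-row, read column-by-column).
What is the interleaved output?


Matrix:
  01111
  10101
  00100
  01111
  10001
Read columns: 0100110010111101001011011

0100110010111101001011011


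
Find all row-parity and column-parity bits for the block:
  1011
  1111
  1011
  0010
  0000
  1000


Row parities: 101101
Column parities: 0101

Row P: 101101, Col P: 0101, Corner: 0


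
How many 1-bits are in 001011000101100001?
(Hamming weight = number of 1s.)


Counting 1s in 001011000101100001

7


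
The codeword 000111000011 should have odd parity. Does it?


Number of 1s: 5

Yes, parity is correct (5 ones)


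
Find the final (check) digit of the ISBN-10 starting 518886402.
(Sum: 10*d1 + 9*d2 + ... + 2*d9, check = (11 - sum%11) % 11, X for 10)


Weighted sum: 277
277 mod 11 = 2

Check digit: 9


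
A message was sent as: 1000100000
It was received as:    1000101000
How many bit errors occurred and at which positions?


XOR: 0000001000

1 error(s) at position(s): 6


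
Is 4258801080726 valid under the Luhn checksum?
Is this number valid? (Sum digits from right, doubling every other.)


Luhn sum = 54
54 mod 10 = 4

Invalid (Luhn sum mod 10 = 4)


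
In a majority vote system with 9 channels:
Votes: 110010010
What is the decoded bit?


Ones: 4 out of 9
Threshold: 5

0 (4/9 voted 1)


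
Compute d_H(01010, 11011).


XOR: 10001
Count of 1s: 2

2


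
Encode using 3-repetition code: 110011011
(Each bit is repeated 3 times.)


Each bit -> 3 copies

111111000000111111000111111


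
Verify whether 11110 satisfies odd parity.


Number of 1s: 4

No, parity error (4 ones)


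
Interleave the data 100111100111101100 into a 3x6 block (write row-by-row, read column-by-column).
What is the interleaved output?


Matrix:
  100111
  100111
  101100
Read columns: 111000001111110110

111000001111110110


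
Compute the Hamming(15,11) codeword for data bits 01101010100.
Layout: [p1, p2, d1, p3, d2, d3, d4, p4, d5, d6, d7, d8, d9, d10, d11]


Parity bits: p1=0, p2=0, p3=1, p4=1

000111011010100


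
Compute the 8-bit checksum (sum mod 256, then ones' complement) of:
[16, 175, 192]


Sum = 383 mod 256 = 127
Complement = 128

128


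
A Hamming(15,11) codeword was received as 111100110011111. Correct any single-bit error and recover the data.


Syndrome = 0: no error detected

Data: 10010011111 (no errors)


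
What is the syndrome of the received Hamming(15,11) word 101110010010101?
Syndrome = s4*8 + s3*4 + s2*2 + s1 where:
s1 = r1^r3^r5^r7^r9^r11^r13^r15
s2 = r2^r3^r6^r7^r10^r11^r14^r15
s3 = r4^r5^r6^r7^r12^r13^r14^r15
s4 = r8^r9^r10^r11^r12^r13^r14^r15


s1=0, s2=1, s3=0, s4=0

Syndrome = 2 (error at position 2)


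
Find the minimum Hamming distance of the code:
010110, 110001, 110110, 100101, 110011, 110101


Comparing all pairs, minimum distance: 1
Can detect 0 errors, correct 0 errors

1


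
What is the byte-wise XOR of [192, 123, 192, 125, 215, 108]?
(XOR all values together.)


XOR chain: 192 ^ 123 ^ 192 ^ 125 ^ 215 ^ 108 = 189

189


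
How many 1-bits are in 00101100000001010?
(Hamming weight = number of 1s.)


Counting 1s in 00101100000001010

5


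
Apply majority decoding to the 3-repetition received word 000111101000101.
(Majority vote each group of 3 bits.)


Groups: 000, 111, 101, 000, 101
Majority votes: 01101

01101


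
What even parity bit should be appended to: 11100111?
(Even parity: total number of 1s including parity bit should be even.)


Number of 1s in data: 6
Parity bit: 0

0


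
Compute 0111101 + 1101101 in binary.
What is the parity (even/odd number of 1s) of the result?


0111101 = 61
1101101 = 109
Sum = 170 = 10101010
1s count = 4

even parity (4 ones in 10101010)


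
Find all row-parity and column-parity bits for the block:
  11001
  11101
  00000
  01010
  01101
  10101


Row parities: 100011
Column parities: 10110

Row P: 100011, Col P: 10110, Corner: 1


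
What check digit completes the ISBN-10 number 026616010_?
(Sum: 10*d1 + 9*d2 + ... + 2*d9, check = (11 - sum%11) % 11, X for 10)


Weighted sum: 147
147 mod 11 = 4

Check digit: 7


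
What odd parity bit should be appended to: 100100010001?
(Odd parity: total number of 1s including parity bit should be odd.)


Number of 1s in data: 4
Parity bit: 1

1


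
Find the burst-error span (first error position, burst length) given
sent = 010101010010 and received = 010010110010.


XOR: 000111100000

Burst at position 3, length 4


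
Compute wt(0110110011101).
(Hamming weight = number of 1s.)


Counting 1s in 0110110011101

8


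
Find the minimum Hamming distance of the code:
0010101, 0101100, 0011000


Comparing all pairs, minimum distance: 3
Can detect 2 errors, correct 1 errors

3


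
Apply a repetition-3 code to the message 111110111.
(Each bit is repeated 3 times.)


Each bit -> 3 copies

111111111111111000111111111


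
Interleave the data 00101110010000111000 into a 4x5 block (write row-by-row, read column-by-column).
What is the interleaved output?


Matrix:
  00101
  11001
  00001
  11000
Read columns: 01010101100000001110

01010101100000001110


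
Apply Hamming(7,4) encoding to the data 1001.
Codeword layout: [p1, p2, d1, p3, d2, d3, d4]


Parity bits: p1=0, p2=0, p3=1

0011001


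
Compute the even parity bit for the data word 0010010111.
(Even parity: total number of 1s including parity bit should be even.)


Number of 1s in data: 5
Parity bit: 1

1


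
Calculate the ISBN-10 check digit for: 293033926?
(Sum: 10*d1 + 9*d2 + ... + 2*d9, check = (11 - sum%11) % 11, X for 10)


Weighted sum: 212
212 mod 11 = 3

Check digit: 8


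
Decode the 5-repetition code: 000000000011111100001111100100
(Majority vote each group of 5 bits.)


Groups: 00000, 00000, 11111, 10000, 11111, 00100
Majority votes: 001010

001010


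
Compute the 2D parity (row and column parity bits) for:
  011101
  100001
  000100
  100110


Row parities: 0011
Column parities: 011110

Row P: 0011, Col P: 011110, Corner: 0


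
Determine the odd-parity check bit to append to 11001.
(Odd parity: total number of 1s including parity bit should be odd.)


Number of 1s in data: 3
Parity bit: 0

0


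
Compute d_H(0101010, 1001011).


XOR: 1100001
Count of 1s: 3

3


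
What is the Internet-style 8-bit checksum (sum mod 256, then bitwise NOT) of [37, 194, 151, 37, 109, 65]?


Sum = 593 mod 256 = 81
Complement = 174

174


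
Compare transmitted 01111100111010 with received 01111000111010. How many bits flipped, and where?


XOR: 00000100000000

1 error(s) at position(s): 5


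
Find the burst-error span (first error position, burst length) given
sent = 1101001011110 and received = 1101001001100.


XOR: 0000000010010

Burst at position 8, length 4


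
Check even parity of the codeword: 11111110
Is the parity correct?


Number of 1s: 7

No, parity error (7 ones)


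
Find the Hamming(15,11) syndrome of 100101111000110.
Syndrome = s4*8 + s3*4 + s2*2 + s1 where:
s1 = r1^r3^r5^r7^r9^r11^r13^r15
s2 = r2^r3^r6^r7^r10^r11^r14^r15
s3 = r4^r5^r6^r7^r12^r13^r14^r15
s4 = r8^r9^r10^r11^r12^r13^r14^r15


s1=0, s2=1, s3=1, s4=0

Syndrome = 6 (error at position 6)


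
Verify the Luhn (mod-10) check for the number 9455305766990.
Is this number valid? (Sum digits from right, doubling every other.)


Luhn sum = 63
63 mod 10 = 3

Invalid (Luhn sum mod 10 = 3)


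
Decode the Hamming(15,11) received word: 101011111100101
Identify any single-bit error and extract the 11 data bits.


Syndrome = 15: error at position 15

Data: 11111100100 (corrected bit 15)


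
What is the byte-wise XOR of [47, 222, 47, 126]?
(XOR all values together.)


XOR chain: 47 ^ 222 ^ 47 ^ 126 = 160

160


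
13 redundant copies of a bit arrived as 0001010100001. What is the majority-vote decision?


Ones: 4 out of 13
Threshold: 7

0 (4/13 voted 1)


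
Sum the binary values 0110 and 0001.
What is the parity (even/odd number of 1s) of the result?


0110 = 6
0001 = 1
Sum = 7 = 111
1s count = 3

odd parity (3 ones in 111)


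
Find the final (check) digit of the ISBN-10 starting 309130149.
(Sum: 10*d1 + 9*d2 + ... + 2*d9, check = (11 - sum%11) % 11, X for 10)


Weighted sum: 161
161 mod 11 = 7

Check digit: 4


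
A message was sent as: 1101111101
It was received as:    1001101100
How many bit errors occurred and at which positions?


XOR: 0100010001

3 error(s) at position(s): 1, 5, 9


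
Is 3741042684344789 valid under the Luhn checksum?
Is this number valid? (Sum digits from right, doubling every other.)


Luhn sum = 88
88 mod 10 = 8

Invalid (Luhn sum mod 10 = 8)


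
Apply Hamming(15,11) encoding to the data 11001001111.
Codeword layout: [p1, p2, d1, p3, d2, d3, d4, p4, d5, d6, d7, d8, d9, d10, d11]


Parity bits: p1=1, p2=1, p3=1, p4=1

111110011001111


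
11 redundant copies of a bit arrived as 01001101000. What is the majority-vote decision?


Ones: 4 out of 11
Threshold: 6

0 (4/11 voted 1)


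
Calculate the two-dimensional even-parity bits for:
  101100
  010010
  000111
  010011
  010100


Row parities: 10110
Column parities: 111110

Row P: 10110, Col P: 111110, Corner: 1


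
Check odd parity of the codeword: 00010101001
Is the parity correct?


Number of 1s: 4

No, parity error (4 ones)


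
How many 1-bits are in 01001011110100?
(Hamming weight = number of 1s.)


Counting 1s in 01001011110100

7


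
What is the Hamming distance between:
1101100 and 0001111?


XOR: 1100011
Count of 1s: 4

4


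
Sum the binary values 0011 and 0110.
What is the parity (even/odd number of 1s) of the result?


0011 = 3
0110 = 6
Sum = 9 = 1001
1s count = 2

even parity (2 ones in 1001)


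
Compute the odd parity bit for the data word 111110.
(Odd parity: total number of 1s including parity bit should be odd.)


Number of 1s in data: 5
Parity bit: 0

0


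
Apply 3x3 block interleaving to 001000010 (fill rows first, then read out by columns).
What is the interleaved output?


Matrix:
  001
  000
  010
Read columns: 000001100

000001100


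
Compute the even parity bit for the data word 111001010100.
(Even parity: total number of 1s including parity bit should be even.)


Number of 1s in data: 6
Parity bit: 0

0


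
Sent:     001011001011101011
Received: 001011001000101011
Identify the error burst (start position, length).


XOR: 000000000011000000

Burst at position 10, length 2


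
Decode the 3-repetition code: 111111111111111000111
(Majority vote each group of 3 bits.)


Groups: 111, 111, 111, 111, 111, 000, 111
Majority votes: 1111101

1111101


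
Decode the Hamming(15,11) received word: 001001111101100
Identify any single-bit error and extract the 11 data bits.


Syndrome = 8: error at position 8

Data: 10111101100 (corrected bit 8)


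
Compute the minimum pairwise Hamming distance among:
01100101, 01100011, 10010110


Comparing all pairs, minimum distance: 2
Can detect 1 errors, correct 0 errors

2


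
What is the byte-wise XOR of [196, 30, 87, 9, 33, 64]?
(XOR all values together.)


XOR chain: 196 ^ 30 ^ 87 ^ 9 ^ 33 ^ 64 = 229

229


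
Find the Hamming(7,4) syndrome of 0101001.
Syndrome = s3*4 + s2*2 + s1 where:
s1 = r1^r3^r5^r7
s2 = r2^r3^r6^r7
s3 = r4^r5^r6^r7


s1=1, s2=0, s3=0

Syndrome = 1 (error at position 1)


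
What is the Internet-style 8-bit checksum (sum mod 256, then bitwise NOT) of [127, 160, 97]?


Sum = 384 mod 256 = 128
Complement = 127

127


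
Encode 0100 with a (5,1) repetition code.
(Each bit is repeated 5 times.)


Each bit -> 5 copies

00000111110000000000


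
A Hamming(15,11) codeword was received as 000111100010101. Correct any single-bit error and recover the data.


Syndrome = 9: error at position 9

Data: 01111010101 (corrected bit 9)


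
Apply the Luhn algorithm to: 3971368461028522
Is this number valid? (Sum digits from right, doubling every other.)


Luhn sum = 68
68 mod 10 = 8

Invalid (Luhn sum mod 10 = 8)


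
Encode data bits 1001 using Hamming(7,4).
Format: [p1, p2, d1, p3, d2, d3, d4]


Parity bits: p1=0, p2=0, p3=1

0011001


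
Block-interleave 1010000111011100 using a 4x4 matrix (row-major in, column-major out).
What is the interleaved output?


Matrix:
  1010
  0001
  1101
  1100
Read columns: 1011001110000110

1011001110000110


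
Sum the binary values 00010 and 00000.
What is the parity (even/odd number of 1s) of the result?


00010 = 2
00000 = 0
Sum = 2 = 10
1s count = 1

odd parity (1 ones in 10)


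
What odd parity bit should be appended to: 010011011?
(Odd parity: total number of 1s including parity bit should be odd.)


Number of 1s in data: 5
Parity bit: 0

0


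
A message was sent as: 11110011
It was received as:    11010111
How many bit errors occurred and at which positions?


XOR: 00100100

2 error(s) at position(s): 2, 5


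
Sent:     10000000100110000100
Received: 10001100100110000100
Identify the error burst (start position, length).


XOR: 00001100000000000000

Burst at position 4, length 2


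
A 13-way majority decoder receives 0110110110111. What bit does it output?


Ones: 9 out of 13
Threshold: 7

1 (9/13 voted 1)


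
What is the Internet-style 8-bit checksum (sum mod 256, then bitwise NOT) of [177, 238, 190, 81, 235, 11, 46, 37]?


Sum = 1015 mod 256 = 247
Complement = 8

8


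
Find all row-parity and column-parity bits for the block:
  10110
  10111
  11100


Row parities: 101
Column parities: 11101

Row P: 101, Col P: 11101, Corner: 0


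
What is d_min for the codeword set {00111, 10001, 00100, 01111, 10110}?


Comparing all pairs, minimum distance: 1
Can detect 0 errors, correct 0 errors

1


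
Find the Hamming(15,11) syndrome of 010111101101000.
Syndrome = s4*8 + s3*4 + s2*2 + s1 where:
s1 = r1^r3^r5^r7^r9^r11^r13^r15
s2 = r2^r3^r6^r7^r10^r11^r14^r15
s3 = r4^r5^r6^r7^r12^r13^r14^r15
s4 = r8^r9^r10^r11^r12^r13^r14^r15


s1=1, s2=0, s3=1, s4=1

Syndrome = 13 (error at position 13)


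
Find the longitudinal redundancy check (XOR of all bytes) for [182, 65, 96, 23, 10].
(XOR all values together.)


XOR chain: 182 ^ 65 ^ 96 ^ 23 ^ 10 = 138

138


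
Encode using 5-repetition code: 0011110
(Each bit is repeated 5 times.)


Each bit -> 5 copies

00000000001111111111111111111100000


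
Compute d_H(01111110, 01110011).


XOR: 00001101
Count of 1s: 3

3


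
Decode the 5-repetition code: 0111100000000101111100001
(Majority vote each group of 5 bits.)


Groups: 01111, 00000, 00010, 11111, 00001
Majority votes: 10010

10010


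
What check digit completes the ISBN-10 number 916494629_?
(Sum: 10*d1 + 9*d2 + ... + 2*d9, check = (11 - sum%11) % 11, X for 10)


Weighted sum: 297
297 mod 11 = 0

Check digit: 0


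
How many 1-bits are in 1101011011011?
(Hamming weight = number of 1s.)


Counting 1s in 1101011011011

9


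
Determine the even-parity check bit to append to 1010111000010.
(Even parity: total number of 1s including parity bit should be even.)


Number of 1s in data: 6
Parity bit: 0

0


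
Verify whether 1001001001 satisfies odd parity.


Number of 1s: 4

No, parity error (4 ones)


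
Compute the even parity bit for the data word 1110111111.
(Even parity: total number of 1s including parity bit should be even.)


Number of 1s in data: 9
Parity bit: 1

1


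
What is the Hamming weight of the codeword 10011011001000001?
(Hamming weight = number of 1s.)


Counting 1s in 10011011001000001

7


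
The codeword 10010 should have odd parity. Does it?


Number of 1s: 2

No, parity error (2 ones)


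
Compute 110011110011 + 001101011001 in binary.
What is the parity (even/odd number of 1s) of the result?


110011110011 = 3315
001101011001 = 857
Sum = 4172 = 1000001001100
1s count = 4

even parity (4 ones in 1000001001100)


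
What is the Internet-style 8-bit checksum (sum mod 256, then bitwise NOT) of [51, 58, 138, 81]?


Sum = 328 mod 256 = 72
Complement = 183

183


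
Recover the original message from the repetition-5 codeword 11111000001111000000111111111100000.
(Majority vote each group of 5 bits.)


Groups: 11111, 00000, 11110, 00000, 11111, 11111, 00000
Majority votes: 1010110

1010110


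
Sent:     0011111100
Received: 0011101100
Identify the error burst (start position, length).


XOR: 0000010000

Burst at position 5, length 1


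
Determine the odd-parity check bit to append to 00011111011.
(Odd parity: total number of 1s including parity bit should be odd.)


Number of 1s in data: 7
Parity bit: 0

0


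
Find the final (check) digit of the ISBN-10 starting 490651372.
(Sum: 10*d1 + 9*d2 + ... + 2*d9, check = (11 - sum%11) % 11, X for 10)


Weighted sum: 235
235 mod 11 = 4

Check digit: 7


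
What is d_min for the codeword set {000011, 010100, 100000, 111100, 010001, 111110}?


Comparing all pairs, minimum distance: 1
Can detect 0 errors, correct 0 errors

1


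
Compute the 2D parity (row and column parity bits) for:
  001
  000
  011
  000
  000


Row parities: 10000
Column parities: 010

Row P: 10000, Col P: 010, Corner: 1
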